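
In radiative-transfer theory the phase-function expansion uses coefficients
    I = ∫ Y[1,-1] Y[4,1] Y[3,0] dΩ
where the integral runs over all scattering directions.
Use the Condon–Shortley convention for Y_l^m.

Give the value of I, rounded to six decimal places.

-0.194664

m-sum 0 ✓  L=8 even ✓  3≤3≤5 ✓
Π(2lᵢ+1) = 3×9×7 = 189
triangle coeff Δ(1,4,3) = 1/252
Σ_t [1,1]: t=1:−1/36 = -1/36
(3j)²=4/63 [(1 4 3; 0 0 0)], sign=+1
Σ_t [2,2]: t=2:+1/72 = 1/72
(3j)²=5/126 [(1 4 3; -1 1 0)], sign=-1
⇒ 4πI² = 10/21
I = (-1)√(10/21/(4π)) = -0.19466390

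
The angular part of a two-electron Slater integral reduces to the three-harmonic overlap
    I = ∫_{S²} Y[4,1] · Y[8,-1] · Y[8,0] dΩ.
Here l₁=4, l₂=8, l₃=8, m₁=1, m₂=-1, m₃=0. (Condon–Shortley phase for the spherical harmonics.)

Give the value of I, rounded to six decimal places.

m-sum 0 ✓  L=20 even ✓  4≤8≤12 ✓
Π(2lᵢ+1) = 9×17×17 = 2601
triangle coeff Δ(4,8,8) = 1/185175900
Σ_t [0,4]: t=0:+1/557383680 t=1:−1/21772800 t=2:+1/8294400 t=3:−1/21772800 t=4:+1/557383680 = 1/30965760
(3j)²=36/4199 [(4 8 8; 0 0 0)], sign=+1
Σ_t [0,3]: t=0:+1/87091200 t=1:−1/12441600 t=2:+1/14515200 t=3:−1/139345920 = -1/139345920
(3j)²=5/8398 [(4 8 8; 1 -1 0)], sign=-1
⇒ 4πI² = 810/61009
I = (-1)√(810/61009/(4π)) = -0.03250429

-0.032504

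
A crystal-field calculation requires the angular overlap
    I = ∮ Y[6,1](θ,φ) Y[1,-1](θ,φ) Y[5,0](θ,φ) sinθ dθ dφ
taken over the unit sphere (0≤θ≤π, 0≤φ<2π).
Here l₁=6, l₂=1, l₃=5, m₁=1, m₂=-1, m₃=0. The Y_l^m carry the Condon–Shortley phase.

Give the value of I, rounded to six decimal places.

Checks pass: Σm=0; 12 even; l₃=5∈[5,7].
(2·6+1)(2·1+1)(2·5+1) = 429
Δ: 2! 10! 0! / 13! → 1/858
sum: t=1:−1/14400 = -1/14400
3j²(6 1 5; 0 0 0) = Δ·Π!·Σ² = 6/143  (sign +1)
sum: t=0:+1/28800 = 1/28800
3j²(6 1 5; 1 -1 0) = Δ·Π!·Σ² = 7/286  (sign -1)
combine: 4πI² = 429·6/143·7/286 = 63/143
take √, sign -1: I = -0.18723944

-0.187239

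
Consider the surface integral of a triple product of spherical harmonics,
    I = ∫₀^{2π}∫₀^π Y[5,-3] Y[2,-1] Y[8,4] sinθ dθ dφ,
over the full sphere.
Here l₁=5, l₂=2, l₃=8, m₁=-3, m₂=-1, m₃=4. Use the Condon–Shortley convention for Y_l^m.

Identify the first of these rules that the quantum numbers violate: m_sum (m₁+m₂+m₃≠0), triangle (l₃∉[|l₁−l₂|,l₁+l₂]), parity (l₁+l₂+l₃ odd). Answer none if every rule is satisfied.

m₁+m₂+m₃ = -3 − 1 + 4 = 0  ✓
triangle: |5−2|=3 ≤ l₃=8 ≤ 5+2=7  ✗
parity: l₁+l₂+l₃ = 15 is odd

triangle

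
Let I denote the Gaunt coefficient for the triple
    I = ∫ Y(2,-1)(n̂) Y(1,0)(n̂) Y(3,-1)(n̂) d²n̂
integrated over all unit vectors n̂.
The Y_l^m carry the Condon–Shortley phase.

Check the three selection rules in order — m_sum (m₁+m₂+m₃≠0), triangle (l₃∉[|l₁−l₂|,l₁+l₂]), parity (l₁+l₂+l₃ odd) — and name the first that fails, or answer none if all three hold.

m_sum

Σmᵢ = -2  ✗
l₃∈[|l₁−l₂|,l₁+l₂]=[1,3], have l₃=3
Σlᵢ = 6 ⇒ even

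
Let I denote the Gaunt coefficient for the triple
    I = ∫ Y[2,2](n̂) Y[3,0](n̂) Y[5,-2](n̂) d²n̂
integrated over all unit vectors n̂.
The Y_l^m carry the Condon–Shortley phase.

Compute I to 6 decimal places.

Rules hold: Σm=0, L=10 even, 1≤5≤5.
N = 5·7·11 = 385
Δ = 0!·4!·6!/11! = 1/2310
Racah Σ t=0..0: t=0:+1/144 = 1/144
⇒ 3j(2 3 5; 0 0 0)² = 10/231, sgn -1
Racah Σ t=0..0: t=0:+1/864 = 1/864
⇒ 3j(2 3 5; 2 0 -2)² = 1/66, sgn -1
4πI² = N·(3j₀)²·(3jₘ)² = 25/99
I = +1·√(0.252525/4π) = 0.14175797

0.141758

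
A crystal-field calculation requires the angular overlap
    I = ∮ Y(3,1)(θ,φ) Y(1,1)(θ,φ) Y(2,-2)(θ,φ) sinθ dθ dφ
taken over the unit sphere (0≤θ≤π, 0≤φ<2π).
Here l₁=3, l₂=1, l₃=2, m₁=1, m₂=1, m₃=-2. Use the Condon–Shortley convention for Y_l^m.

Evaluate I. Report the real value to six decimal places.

-0.082589

m-sum 0 ✓  L=6 even ✓  2≤2≤4 ✓
Π(2lᵢ+1) = 7×3×5 = 105
triangle coeff Δ(3,1,2) = 1/105
Σ_t [1,1]: t=1:−1/4 = -1/4
(3j)²=3/35 [(3 1 2; 0 0 0)], sign=-1
Σ_t [2,2]: t=2:+1/48 = 1/48
(3j)²=1/105 [(3 1 2; 1 1 -2)], sign=+1
⇒ 4πI² = 3/35
I = (-1)√(3/35/(4π)) = -0.08258890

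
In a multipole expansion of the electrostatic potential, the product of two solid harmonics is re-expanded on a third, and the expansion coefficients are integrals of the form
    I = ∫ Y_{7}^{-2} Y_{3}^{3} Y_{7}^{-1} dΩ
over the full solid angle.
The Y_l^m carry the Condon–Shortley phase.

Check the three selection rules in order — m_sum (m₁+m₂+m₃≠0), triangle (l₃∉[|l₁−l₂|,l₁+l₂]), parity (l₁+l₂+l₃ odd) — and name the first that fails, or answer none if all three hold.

m₁+m₂+m₃ = -2 + 3 − 1 = 0  ✓
triangle: |7−3|=4 ≤ l₃=7 ≤ 7+3=10  ✓
parity: l₁+l₂+l₃ = 17 is odd  ✗

parity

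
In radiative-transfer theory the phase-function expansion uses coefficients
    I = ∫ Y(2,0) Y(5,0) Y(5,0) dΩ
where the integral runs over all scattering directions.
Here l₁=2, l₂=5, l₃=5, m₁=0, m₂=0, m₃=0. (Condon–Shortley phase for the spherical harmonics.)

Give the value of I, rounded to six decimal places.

0.161739

Rules hold: Σm=0, L=12 even, 3≤5≤7.
N = 5·11·11 = 605
Δ = 2!·2!·8!/13! = 1/38610
Racah Σ t=0..2: t=0:+1/2880 t=1:−1/576 t=2:+1/2880 = -1/960
⇒ 3j(2 5 5; 0 0 0)² = 10/429, sgn +1
(m-triple is (0,0,0) — same symbol as above.)
4πI² = N·(3j₀)²·(3jₘ)² = 500/1521
I = +1·√(0.328731/4π) = 0.16173926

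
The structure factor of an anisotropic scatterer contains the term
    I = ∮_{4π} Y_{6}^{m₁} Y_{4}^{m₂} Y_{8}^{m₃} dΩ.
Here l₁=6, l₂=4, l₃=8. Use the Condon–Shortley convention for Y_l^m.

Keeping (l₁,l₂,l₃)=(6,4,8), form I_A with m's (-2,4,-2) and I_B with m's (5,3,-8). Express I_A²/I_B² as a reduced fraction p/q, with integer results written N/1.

Shared (l₁,l₂,l₃)=(6,4,8): N and (l;000)² cancel in I_A²/I_B².
A: Δ = 2!·10!·6!/19! = 1/23279256; Racah Σ t=2..2: t=2:+1/24883200 = 1/24883200; ⇒ 3j(6 4 8; -2 4 -2)² = 980/138567, sgn +1
B: Δ = 2!·10!·6!/19! = 1/23279256; Racah Σ t=1..1: t=1:−1/2612736000 = -1/2612736000; ⇒ 3j(6 4 8; 5 3 -8)² = 77/2907, sgn -1
I_A²/I_B² = (980/138567)/(77/2907) = 420/1573

420/1573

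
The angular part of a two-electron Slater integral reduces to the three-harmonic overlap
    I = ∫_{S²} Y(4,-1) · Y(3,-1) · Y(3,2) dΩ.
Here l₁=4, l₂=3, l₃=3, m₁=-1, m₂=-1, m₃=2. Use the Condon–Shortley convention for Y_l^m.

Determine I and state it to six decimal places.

0.145070

Checks pass: Σm=0; 10 even; l₃=3∈[1,7].
(2·4+1)(2·3+1)(2·3+1) = 441
Δ: 4! 4! 2! / 11! → 1/34650
sum: t=1:−1/72 t=2:+1/16 t=3:−1/72 = 5/144
3j²(4 3 3; 0 0 0) = Δ·Π!·Σ² = 2/77  (sign -1)
sum: t=1:−1/144 t=2:+1/48 = 1/72
3j²(4 3 3; -1 -1 2) = Δ·Π!·Σ² = 16/693  (sign -1)
combine: 4πI² = 441·2/77·16/693 = 32/121
take √, sign +1: I = 0.14506992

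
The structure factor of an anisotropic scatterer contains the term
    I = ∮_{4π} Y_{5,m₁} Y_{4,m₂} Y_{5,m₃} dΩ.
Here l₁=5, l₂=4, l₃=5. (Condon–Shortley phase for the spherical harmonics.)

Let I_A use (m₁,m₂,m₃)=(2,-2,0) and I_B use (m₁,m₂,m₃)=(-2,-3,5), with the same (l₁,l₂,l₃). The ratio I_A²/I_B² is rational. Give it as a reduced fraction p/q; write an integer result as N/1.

Shared (l₁,l₂,l₃)=(5,4,5): N and (l;000)² cancel in I_A²/I_B².
A: Δ = 4!·6!·4!/15! = 1/3153150; Racah Σ t=0..2: t=0:+1/3456 t=1:−1/1728 t=2:+1/11520 = -7/34560; ⇒ 3j(5 4 5; 2 -2 0)² = 7/858, sgn +1
B: Δ = 4!·6!·4!/15! = 1/3153150; Racah Σ t=1..1: t=1:−1/103680 = -1/103680; ⇒ 3j(5 4 5; -2 -3 5)² = 7/429, sgn -1
I_A²/I_B² = (7/858)/(7/429) = 1/2

1/2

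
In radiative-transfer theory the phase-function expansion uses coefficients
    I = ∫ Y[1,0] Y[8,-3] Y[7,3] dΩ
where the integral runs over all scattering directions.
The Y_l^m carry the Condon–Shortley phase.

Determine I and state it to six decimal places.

Checks pass: Σm=0; 16 even; l₃=7∈[7,9].
(2·1+1)(2·8+1)(2·7+1) = 765
Δ: 2! 0! 14! / 17! → 1/2040
sum: t=1:−1/25401600 = -1/25401600
3j²(1 8 7; 0 0 0) = Δ·Π!·Σ² = 8/255  (sign +1)
sum: t=1:−1/87091200 = -1/87091200
3j²(1 8 7; 0 -3 3) = Δ·Π!·Σ² = 11/408  (sign -1)
combine: 4πI² = 765·8/255·11/408 = 11/17
take √, sign -1: I = -0.22691696

-0.226917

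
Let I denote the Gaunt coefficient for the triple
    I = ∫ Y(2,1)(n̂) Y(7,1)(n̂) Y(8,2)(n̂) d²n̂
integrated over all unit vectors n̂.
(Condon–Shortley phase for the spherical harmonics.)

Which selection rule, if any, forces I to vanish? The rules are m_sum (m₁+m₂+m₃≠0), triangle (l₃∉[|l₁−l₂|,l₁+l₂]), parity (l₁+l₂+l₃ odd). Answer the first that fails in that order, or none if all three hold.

m_sum

azimuthal sum: 1 + 1 + 2 = 4  ✗
5 ≤ 8 ≤ 9 (triangle on l)
L = 2 + 7 + 8 = 17 (odd)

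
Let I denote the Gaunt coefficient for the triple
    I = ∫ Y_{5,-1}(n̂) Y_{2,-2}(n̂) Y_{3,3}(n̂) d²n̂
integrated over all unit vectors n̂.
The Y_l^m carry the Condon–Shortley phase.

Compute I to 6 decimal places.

-0.023961

Checks pass: Σm=0; 10 even; l₃=3∈[3,7].
(2·5+1)(2·2+1)(2·3+1) = 385
Δ: 4! 6! 0! / 11! → 1/2310
sum: t=2:+1/144 = 1/144
3j²(5 2 3; 0 0 0) = Δ·Π!·Σ² = 10/231  (sign -1)
sum: t=0:+1/17280 = 1/17280
3j²(5 2 3; -1 -2 3) = Δ·Π!·Σ² = 1/2310  (sign +1)
combine: 4πI² = 385·10/231·1/2310 = 5/693
take √, sign -1: I = -0.02396147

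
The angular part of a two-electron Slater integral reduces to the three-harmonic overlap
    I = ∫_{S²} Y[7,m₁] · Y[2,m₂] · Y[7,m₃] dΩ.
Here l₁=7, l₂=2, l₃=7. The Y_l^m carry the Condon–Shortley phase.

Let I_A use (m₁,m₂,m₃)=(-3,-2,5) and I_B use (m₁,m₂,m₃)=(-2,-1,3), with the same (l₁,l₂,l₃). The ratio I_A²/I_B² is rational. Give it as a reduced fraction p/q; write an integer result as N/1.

l's match ⇒ only the (l;m) 3-j factors differ between A and B.
A: triangle coeff Δ(7,2,7) = 1/185640; Σ_t [0,0]: t=0:+1/29030400 = 1/29030400; (3j)²=99/7735 [(7 2 7; -3 -2 5)], sign=+1
B: triangle coeff Δ(7,2,7) = 1/185640; Σ_t [0,1]: t=0:+1/4354560 t=1:−1/1935360 = -1/3483648; (3j)²=125/12376 [(7 2 7; -2 -1 3)], sign=-1
I_A²/I_B² = (99/7735)/(125/12376) = 792/625

792/625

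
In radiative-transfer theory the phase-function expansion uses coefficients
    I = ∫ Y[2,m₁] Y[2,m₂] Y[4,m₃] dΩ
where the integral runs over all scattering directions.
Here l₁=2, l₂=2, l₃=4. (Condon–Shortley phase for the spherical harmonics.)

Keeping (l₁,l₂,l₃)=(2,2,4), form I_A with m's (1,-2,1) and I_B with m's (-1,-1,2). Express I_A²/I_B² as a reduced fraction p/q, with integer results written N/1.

l's match ⇒ only the (l;m) 3-j factors differ between A and B.
A: triangle coeff Δ(2,2,4) = 1/630; Σ_t [0,0]: t=0:+1/144 = 1/144; (3j)²=1/126 [(2 2 4; 1 -2 1)], sign=-1
B: triangle coeff Δ(2,2,4) = 1/630; Σ_t [0,0]: t=0:+1/36 = 1/36; (3j)²=4/63 [(2 2 4; -1 -1 2)], sign=+1
I_A²/I_B² = (1/126)/(4/63) = 1/8

1/8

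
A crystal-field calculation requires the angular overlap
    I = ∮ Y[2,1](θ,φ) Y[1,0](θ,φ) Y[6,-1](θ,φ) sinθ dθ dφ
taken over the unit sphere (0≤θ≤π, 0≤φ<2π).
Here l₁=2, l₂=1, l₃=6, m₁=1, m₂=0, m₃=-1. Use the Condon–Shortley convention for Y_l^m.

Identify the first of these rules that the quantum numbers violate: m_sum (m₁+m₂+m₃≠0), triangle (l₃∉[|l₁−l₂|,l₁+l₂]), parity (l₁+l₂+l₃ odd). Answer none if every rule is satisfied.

triangle

azimuthal sum: 1 + 0 − 1 = 0  ✓
1 ≤ 6 ≤ 3 (triangle on l)  ✗
L = 2 + 1 + 6 = 9 (odd)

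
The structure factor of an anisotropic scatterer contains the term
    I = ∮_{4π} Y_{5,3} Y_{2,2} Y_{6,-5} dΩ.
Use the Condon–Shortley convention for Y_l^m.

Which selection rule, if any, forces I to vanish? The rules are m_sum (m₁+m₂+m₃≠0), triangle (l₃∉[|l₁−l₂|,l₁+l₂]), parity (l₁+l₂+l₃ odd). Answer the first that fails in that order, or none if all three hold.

Σmᵢ = 0  ✓
l₃∈[|l₁−l₂|,l₁+l₂]=[3,7], have l₃=6  ✓
Σlᵢ = 13 ⇒ odd  ✗

parity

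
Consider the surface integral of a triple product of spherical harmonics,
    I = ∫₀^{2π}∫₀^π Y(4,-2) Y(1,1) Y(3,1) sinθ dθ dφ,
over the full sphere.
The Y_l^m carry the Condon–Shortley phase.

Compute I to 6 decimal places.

0.238414

Rules hold: Σm=0, L=8 even, 3≤3≤5.
N = 9·3·7 = 189
Δ = 2!·6!·0!/9! = 1/252
Racah Σ t=1..1: t=1:−1/36 = -1/36
⇒ 3j(4 1 3; 0 0 0)² = 4/63, sgn +1
Racah Σ t=2..2: t=2:+1/96 = 1/96
⇒ 3j(4 1 3; -2 1 1)² = 5/84, sgn +1
4πI² = N·(3j₀)²·(3jₘ)² = 5/7
I = +1·√(0.714286/4π) = 0.23841361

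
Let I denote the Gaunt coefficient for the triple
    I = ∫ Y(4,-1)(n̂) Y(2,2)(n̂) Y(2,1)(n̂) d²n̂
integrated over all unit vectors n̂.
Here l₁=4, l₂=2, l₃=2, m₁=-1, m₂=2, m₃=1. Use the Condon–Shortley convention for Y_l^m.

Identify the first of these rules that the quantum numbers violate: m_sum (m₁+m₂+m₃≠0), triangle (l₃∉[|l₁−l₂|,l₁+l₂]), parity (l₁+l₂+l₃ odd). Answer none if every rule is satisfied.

m_sum

m₁+m₂+m₃ = -1 + 2 + 1 = 2  ✗
triangle: |4−2|=2 ≤ l₃=2 ≤ 4+2=6
parity: l₁+l₂+l₃ = 8 is even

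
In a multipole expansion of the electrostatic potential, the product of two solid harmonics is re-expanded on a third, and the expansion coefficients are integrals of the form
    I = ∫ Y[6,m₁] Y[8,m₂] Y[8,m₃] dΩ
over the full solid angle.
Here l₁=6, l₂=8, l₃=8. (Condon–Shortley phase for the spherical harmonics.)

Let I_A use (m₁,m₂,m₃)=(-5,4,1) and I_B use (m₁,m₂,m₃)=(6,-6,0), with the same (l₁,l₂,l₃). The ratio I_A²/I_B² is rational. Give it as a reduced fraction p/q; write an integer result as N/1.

81/91

l's match ⇒ only the (l;m) 3-j factors differ between A and B.
A: triangle coeff Δ(6,8,8) = 1/13742520792; Σ_t [5,6]: t=5:−1/2612736000 t=6:+1/1492992000 = 1/3483648000; (3j)²=486/96577 [(6 8 8; -5 4 1)], sign=-1
B: triangle coeff Δ(6,8,8) = 1/13742520792; Σ_t [0,0]: t=0:+1/41803776000 = 1/41803776000; (3j)²=42/7429 [(6 8 8; 6 -6 0)], sign=+1
I_A²/I_B² = (486/96577)/(42/7429) = 81/91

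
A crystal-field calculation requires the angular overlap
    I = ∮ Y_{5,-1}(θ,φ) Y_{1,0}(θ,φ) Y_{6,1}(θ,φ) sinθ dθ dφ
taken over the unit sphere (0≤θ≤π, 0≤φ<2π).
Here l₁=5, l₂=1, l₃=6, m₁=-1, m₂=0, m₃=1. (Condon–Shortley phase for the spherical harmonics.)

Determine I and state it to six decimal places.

Checks pass: Σm=0; 12 even; l₃=6∈[4,6].
(2·5+1)(2·1+1)(2·6+1) = 429
Δ: 0! 10! 2! / 13! → 1/858
sum: t=0:+1/14400 = 1/14400
3j²(5 1 6; 0 0 0) = Δ·Π!·Σ² = 6/143  (sign +1)
sum: t=0:+1/17280 = 1/17280
3j²(5 1 6; -1 0 1) = Δ·Π!·Σ² = 35/858  (sign -1)
combine: 4πI² = 429·6/143·35/858 = 105/143
take √, sign -1: I = -0.24172507

-0.241725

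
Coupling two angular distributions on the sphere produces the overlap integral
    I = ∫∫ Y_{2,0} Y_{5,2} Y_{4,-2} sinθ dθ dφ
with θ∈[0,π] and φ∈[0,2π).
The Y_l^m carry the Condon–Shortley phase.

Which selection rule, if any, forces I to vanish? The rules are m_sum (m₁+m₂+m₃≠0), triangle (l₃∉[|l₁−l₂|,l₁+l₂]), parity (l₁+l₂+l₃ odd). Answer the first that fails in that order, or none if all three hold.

parity

Σmᵢ = 0  ✓
l₃∈[|l₁−l₂|,l₁+l₂]=[3,7], have l₃=4  ✓
Σlᵢ = 11 ⇒ odd  ✗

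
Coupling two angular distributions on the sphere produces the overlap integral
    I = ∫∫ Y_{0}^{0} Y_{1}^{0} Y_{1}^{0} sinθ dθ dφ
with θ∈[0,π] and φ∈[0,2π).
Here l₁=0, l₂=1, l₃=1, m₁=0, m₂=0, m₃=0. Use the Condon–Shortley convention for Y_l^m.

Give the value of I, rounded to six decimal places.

0.282095

Checks pass: Σm=0; 2 even; l₃=1∈[1,1].
(2·0+1)(2·1+1)(2·1+1) = 9
Δ: 0! 0! 2! / 3! → 1/3
sum: t=0:+1/1 = 1/1
3j²(0 1 1; 0 0 0) = Δ·Π!·Σ² = 1/3  (sign -1)
(m-triple is (0,0,0) — same symbol as above.)
combine: 4πI² = 9·1/3·1/3 = 1/1
take √, sign +1: I = 0.28209479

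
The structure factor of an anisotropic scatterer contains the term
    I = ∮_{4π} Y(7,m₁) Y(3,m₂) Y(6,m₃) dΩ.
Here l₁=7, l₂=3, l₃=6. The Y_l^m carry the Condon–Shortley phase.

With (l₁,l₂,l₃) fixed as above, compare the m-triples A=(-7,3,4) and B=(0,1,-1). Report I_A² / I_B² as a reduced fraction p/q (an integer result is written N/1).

2145/8

l's match ⇒ only the (l;m) 3-j factors differ between A and B.
A: triangle coeff Δ(7,3,6) = 1/2042040; Σ_t [4,4]: t=4:+1/174182400 = 1/174182400; (3j)²=1/136 [(7 3 6; -7 3 4)], sign=+1
B: triangle coeff Δ(7,3,6) = 1/2042040; Σ_t [2,4]: t=2:+1/115200 t=3:−1/103680 t=4:+1/1451520 = -1/3628800; (3j)²=1/36465 [(7 3 6; 0 1 -1)], sign=+1
I_A²/I_B² = (1/136)/(1/36465) = 2145/8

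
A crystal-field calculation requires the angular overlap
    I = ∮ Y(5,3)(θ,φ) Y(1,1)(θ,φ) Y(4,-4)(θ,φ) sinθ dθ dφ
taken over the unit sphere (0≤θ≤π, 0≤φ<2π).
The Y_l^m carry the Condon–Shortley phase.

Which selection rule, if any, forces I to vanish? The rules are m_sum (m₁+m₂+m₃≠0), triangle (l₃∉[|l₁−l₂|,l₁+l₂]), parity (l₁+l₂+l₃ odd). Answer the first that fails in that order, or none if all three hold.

none

Σmᵢ = 0  ✓
l₃∈[|l₁−l₂|,l₁+l₂]=[4,6], have l₃=4  ✓
Σlᵢ = 10 ⇒ even  ✓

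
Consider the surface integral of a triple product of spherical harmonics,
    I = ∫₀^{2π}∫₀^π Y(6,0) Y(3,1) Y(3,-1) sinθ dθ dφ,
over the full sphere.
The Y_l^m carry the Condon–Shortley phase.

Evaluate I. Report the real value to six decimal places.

Checks pass: Σm=0; 12 even; l₃=3∈[3,9].
(2·6+1)(2·3+1)(2·3+1) = 637
Δ: 6! 6! 0! / 13! → 1/12012
sum: t=3:−1/1296 = -1/1296
3j²(6 3 3; 0 0 0) = Δ·Π!·Σ² = 100/3003  (sign +1)
sum: t=4:+1/2304 = 1/2304
3j²(6 3 3; 0 1 -1) = Δ·Π!·Σ² = 75/4004  (sign +1)
combine: 4πI² = 637·100/3003·75/4004 = 625/1573
take √, sign +1: I = 0.17781595

0.177816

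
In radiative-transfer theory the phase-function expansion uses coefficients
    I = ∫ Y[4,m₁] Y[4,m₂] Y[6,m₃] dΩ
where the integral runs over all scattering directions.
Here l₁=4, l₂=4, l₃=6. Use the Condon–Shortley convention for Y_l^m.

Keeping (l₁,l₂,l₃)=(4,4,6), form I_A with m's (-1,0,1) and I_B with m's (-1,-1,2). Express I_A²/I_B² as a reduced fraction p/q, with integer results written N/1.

1/2

Same 4,4,6: normalisation and zero-m 3j drop out of the ratio.
A: Δ: 2! 6! 6! / 15! → 1/1261260; sum: t=0:+1/11520 t=1:−1/1728 t=2:+1/3456 = -7/34560; 3j²(4 4 6; -1 0 1) = Δ·Π!·Σ² = 7/858  (sign +1)
B: Δ: 2! 6! 6! / 15! → 1/1261260; sum: t=0:+1/8640 t=1:−1/2304 t=2:+1/8640 = -7/34560; 3j²(4 4 6; -1 -1 2) = Δ·Π!·Σ² = 7/429  (sign -1)
I_A²/I_B² = (7/858)/(7/429) = 1/2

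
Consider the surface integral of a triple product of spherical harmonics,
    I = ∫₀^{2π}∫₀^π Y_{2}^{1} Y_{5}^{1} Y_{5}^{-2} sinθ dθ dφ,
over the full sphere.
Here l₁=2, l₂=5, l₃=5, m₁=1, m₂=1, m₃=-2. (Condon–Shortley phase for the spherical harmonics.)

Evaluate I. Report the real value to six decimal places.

Rules hold: Σm=0, L=12 even, 3≤5≤7.
N = 5·11·11 = 605
Δ = 2!·2!·8!/13! = 1/38610
Racah Σ t=0..2: t=0:+1/2880 t=1:−1/576 t=2:+1/2880 = -1/960
⇒ 3j(2 5 5; 0 0 0)² = 10/429, sgn +1
Racah Σ t=0..1: t=0:+1/2880 t=1:−1/1440 = -1/2880
⇒ 3j(2 5 5; 1 1 -2)² = 7/715, sgn +1
4πI² = N·(3j₀)²·(3jₘ)² = 70/507
I = +1·√(0.138067/4π) = 0.10481902

0.104819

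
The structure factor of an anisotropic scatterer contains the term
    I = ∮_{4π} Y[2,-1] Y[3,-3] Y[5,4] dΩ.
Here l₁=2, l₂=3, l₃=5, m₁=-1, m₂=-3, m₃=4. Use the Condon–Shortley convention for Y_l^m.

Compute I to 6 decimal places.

0.219610

Rules hold: Σm=0, L=10 even, 1≤5≤5.
N = 5·7·11 = 385
Δ = 0!·4!·6!/11! = 1/2310
Racah Σ t=0..0: t=0:+1/144 = 1/144
⇒ 3j(2 3 5; 0 0 0)² = 10/231, sgn -1
Racah Σ t=0..0: t=0:+1/4320 = 1/4320
⇒ 3j(2 3 5; -1 -3 4)² = 2/55, sgn -1
4πI² = N·(3j₀)²·(3jₘ)² = 20/33
I = +1·√(0.606061/4π) = 0.21961050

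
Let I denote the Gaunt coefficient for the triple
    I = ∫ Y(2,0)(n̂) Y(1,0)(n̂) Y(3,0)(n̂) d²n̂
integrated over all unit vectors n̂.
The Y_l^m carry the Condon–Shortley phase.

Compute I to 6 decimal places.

0.247767

Checks pass: Σm=0; 6 even; l₃=3∈[1,3].
(2·2+1)(2·1+1)(2·3+1) = 105
Δ: 0! 4! 2! / 7! → 1/105
sum: t=0:+1/4 = 1/4
3j²(2 1 3; 0 0 0) = Δ·Π!·Σ² = 3/35  (sign -1)
(m-triple is (0,0,0) — same symbol as above.)
combine: 4πI² = 105·3/35·3/35 = 27/35
take √, sign +1: I = 0.24776670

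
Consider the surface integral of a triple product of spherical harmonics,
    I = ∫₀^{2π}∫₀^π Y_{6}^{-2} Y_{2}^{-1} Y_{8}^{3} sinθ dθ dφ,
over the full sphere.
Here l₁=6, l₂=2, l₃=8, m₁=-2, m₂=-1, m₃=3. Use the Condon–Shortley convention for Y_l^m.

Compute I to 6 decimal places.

Rules hold: Σm=0, L=16 even, 4≤8≤8.
N = 13·5·17 = 1105
Δ = 0!·12!·4!/17! = 1/30940
Racah Σ t=0..0: t=0:+1/2073600 = 1/2073600
⇒ 3j(6 2 8; 0 0 0)² = 28/1105, sgn +1
Racah Σ t=0..0: t=0:+1/5806080 = 1/5806080
⇒ 3j(6 2 8; -2 -1 3)² = 165/6188, sgn -1
4πI² = N·(3j₀)²·(3jₘ)² = 165/221
I = -1·√(0.746606/4π) = -0.24374791

-0.243748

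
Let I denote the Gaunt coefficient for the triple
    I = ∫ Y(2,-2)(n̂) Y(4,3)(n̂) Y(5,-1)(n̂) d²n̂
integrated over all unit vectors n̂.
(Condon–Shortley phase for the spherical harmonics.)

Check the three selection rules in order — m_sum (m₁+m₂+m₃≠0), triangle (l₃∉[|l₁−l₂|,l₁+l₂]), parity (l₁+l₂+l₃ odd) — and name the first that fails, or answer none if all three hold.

parity

m₁+m₂+m₃ = -2 + 3 − 1 = 0  ✓
triangle: |2−4|=2 ≤ l₃=5 ≤ 2+4=6  ✓
parity: l₁+l₂+l₃ = 11 is odd  ✗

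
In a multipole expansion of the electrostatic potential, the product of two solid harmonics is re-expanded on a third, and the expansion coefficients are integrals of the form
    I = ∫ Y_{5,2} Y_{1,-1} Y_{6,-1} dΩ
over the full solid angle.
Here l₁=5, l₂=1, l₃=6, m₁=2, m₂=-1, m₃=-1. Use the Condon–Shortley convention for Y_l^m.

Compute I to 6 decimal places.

Rules hold: Σm=0, L=12 even, 4≤6≤6.
N = 11·3·13 = 429
Δ = 0!·10!·2!/13! = 1/858
Racah Σ t=0..0: t=0:+1/14400 = 1/14400
⇒ 3j(5 1 6; 0 0 0)² = 6/143, sgn +1
Racah Σ t=0..0: t=0:+1/60480 = 1/60480
⇒ 3j(5 1 6; 2 -1 -1)² = 5/429, sgn -1
4πI² = N·(3j₀)²·(3jₘ)² = 30/143
I = -1·√(0.20979/4π) = -0.12920749

-0.129207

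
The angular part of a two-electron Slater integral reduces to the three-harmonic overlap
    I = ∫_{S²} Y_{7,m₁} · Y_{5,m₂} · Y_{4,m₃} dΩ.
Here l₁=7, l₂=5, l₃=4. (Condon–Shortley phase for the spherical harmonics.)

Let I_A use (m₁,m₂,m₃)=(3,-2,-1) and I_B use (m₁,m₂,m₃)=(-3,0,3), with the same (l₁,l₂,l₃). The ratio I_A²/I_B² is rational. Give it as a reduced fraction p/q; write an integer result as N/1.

11094/12005

Shared (l₁,l₂,l₃)=(7,5,4): N and (l;000)² cancel in I_A²/I_B².
A: Δ = 8!·6!·2!/17! = 1/6126120; Racah Σ t=1..3: t=1:−1/362880 t=2:+1/69120 t=3:−1/172800 = 43/7257600; ⇒ 3j(7 5 4; 3 -2 -1)² = 1849/170170, sgn -1
B: Δ = 8!·6!·2!/17! = 1/6126120; Racah Σ t=4..5: t=4:+1/414720 t=5:−1/172800 = -7/2073600; ⇒ 3j(7 5 4; -3 0 3)² = 343/29172, sgn +1
I_A²/I_B² = (1849/170170)/(343/29172) = 11094/12005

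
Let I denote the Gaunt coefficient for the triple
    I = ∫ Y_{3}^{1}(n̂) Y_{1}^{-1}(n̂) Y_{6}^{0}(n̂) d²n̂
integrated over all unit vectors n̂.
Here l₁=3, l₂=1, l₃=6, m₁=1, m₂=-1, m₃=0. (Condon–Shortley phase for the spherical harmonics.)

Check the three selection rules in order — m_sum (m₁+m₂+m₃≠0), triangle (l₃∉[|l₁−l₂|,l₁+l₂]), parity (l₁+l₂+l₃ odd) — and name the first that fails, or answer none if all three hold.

triangle

m₁+m₂+m₃ = 1 − 1 + 0 = 0  ✓
triangle: |3−1|=2 ≤ l₃=6 ≤ 3+1=4  ✗
parity: l₁+l₂+l₃ = 10 is even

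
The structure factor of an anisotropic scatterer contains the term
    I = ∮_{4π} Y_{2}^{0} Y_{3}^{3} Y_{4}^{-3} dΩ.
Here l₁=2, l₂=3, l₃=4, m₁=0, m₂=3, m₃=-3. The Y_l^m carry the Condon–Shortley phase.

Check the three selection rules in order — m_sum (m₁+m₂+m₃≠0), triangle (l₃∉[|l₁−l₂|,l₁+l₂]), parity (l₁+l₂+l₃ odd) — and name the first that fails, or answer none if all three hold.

parity

azimuthal sum: 0 + 3 − 3 = 0  ✓
1 ≤ 4 ≤ 5 (triangle on l)  ✓
L = 2 + 3 + 4 = 9 (odd)  ✗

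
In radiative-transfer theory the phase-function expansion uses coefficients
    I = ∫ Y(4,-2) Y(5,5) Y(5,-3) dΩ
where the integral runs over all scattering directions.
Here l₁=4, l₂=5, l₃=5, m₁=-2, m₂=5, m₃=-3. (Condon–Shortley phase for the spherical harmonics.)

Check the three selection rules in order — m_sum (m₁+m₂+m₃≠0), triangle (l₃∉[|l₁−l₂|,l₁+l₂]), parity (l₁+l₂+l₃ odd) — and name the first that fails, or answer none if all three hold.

none

azimuthal sum: -2 + 5 − 3 = 0  ✓
1 ≤ 5 ≤ 9 (triangle on l)  ✓
L = 4 + 5 + 5 = 14 (even)  ✓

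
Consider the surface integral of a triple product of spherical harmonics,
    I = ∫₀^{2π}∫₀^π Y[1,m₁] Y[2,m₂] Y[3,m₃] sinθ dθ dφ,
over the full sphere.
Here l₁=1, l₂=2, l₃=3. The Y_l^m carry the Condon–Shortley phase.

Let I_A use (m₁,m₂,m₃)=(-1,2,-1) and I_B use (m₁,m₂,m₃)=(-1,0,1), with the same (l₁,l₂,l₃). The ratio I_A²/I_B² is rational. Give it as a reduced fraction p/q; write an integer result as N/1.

Same 1,2,3: normalisation and zero-m 3j drop out of the ratio.
A: Δ: 0! 2! 4! / 7! → 1/105; sum: t=0:+1/48 = 1/48; 3j²(1 2 3; -1 2 -1) = Δ·Π!·Σ² = 1/105  (sign +1)
B: Δ: 0! 2! 4! / 7! → 1/105; sum: t=0:+1/8 = 1/8; 3j²(1 2 3; -1 0 1) = Δ·Π!·Σ² = 2/35  (sign +1)
I_A²/I_B² = (1/105)/(2/35) = 1/6

1/6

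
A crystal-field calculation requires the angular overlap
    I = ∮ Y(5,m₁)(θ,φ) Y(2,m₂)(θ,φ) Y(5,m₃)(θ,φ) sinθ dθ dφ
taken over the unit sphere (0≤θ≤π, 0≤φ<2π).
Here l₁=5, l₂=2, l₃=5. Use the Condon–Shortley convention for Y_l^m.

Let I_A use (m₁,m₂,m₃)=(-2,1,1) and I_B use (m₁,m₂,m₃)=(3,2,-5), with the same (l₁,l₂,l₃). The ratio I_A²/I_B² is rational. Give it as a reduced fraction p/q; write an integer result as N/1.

7/5

Same 5,2,5: normalisation and zero-m 3j drop out of the ratio.
A: Δ: 2! 8! 2! / 13! → 1/38610; sum: t=1:−1/2880 t=2:+1/1440 = 1/2880; 3j²(5 2 5; -2 1 1) = Δ·Π!·Σ² = 7/715  (sign +1)
B: Δ: 2! 8! 2! / 13! → 1/38610; sum: t=2:+1/161280 = 1/161280; 3j²(5 2 5; 3 2 -5) = Δ·Π!·Σ² = 1/143  (sign +1)
I_A²/I_B² = (7/715)/(1/143) = 7/5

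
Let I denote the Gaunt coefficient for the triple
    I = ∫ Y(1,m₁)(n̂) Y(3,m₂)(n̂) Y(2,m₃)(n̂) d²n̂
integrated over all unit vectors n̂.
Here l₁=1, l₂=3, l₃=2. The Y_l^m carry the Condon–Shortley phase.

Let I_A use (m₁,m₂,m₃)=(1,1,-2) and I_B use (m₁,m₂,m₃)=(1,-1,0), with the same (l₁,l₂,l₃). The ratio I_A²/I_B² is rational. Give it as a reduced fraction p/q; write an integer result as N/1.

l's match ⇒ only the (l;m) 3-j factors differ between A and B.
A: triangle coeff Δ(1,3,2) = 1/105; Σ_t [0,0]: t=0:+1/48 = 1/48; (3j)²=1/105 [(1 3 2; 1 1 -2)], sign=+1
B: triangle coeff Δ(1,3,2) = 1/105; Σ_t [0,0]: t=0:+1/8 = 1/8; (3j)²=2/35 [(1 3 2; 1 -1 0)], sign=+1
I_A²/I_B² = (1/105)/(2/35) = 1/6

1/6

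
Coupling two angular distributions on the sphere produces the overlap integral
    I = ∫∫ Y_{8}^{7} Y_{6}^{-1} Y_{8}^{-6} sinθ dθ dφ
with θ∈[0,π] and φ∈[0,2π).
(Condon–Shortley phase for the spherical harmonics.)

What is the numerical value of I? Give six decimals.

Rules hold: Σm=0, L=22 even, 2≤8≤14.
N = 17·13·17 = 3757
Δ = 6!·10!·6!/23! = 1/13742520792
Racah Σ t=0..6: t=0:+1/41803776000 t=1:−1/435456000 t=2:+1/39813120 t=3:−1/18662400 t=4:+1/39813120 t=5:−1/435456000 t=6:+1/41803776000 = -11/1393459200
⇒ 3j(8 6 8; 0 0 0)² = 600/96577, sgn -1
Racah Σ t=0..1: t=0:+1/31352832000 t=1:−1/20901888000 = -1/62705664000
⇒ 3j(8 6 8; 7 -1 -6)² = 455/178296, sgn -1
4πI² = N·(3j₀)²·(3jₘ)² = 11375/190969
I = +1·√(0.0595646/4π) = 0.06884768

0.068848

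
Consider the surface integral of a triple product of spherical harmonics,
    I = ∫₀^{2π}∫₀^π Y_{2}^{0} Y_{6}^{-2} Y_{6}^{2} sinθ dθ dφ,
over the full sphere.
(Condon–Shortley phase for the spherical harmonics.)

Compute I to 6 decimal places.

Rules hold: Σm=0, L=14 even, 4≤6≤8.
N = 5·13·13 = 845
Δ = 2!·2!·10!/15! = 1/90090
Racah Σ t=0..2: t=0:+1/69120 t=1:−1/14400 t=2:+1/69120 = -7/172800
⇒ 3j(2 6 6; 0 0 0)² = 14/715, sgn -1
Racah Σ t=0..2: t=0:+1/69120 t=1:−1/30240 t=2:+1/322560 = -1/64512
⇒ 3j(2 6 6; 0 -2 2)² = 10/1001, sgn -1
4πI² = N·(3j₀)²·(3jₘ)² = 20/121
I = +1·√(0.165289/4π) = 0.11468784

0.114688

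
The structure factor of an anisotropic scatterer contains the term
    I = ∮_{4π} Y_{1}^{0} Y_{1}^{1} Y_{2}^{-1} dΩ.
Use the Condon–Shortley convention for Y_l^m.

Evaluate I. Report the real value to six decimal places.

-0.218510

Checks pass: Σm=0; 4 even; l₃=2∈[0,2].
(2·1+1)(2·1+1)(2·2+1) = 45
Δ: 0! 2! 2! / 5! → 1/30
sum: t=0:+1/1 = 1/1
3j²(1 1 2; 0 0 0) = Δ·Π!·Σ² = 2/15  (sign +1)
sum: t=0:+1/2 = 1/2
3j²(1 1 2; 0 1 -1) = Δ·Π!·Σ² = 1/10  (sign -1)
combine: 4πI² = 45·2/15·1/10 = 3/5
take √, sign -1: I = -0.21850969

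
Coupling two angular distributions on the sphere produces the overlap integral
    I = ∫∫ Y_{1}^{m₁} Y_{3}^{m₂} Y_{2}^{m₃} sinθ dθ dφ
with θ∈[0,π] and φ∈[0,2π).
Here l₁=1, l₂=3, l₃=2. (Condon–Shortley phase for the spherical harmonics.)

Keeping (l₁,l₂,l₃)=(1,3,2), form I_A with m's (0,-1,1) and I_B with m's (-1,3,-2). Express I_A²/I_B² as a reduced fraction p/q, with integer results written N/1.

8/15

Same 1,3,2: normalisation and zero-m 3j drop out of the ratio.
A: Δ: 2! 0! 4! / 7! → 1/105; sum: t=1:−1/6 = -1/6; 3j²(1 3 2; 0 -1 1) = Δ·Π!·Σ² = 8/105  (sign +1)
B: Δ: 2! 0! 4! / 7! → 1/105; sum: t=2:+1/48 = 1/48; 3j²(1 3 2; -1 3 -2) = Δ·Π!·Σ² = 1/7  (sign +1)
I_A²/I_B² = (8/105)/(1/7) = 8/15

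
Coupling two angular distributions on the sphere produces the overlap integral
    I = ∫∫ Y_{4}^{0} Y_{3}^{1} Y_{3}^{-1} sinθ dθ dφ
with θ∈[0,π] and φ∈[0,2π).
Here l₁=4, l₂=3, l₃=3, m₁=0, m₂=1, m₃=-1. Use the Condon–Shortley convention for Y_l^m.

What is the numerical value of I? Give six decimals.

-0.025645

m-sum 0 ✓  L=10 even ✓  1≤3≤7 ✓
Π(2lᵢ+1) = 9×7×7 = 441
triangle coeff Δ(4,3,3) = 1/34650
Σ_t [1,3]: t=1:−1/72 t=2:+1/16 t=3:−1/72 = 5/144
(3j)²=2/77 [(4 3 3; 0 0 0)], sign=-1
Σ_t [2,4]: t=2:+1/32 t=3:−1/36 t=4:+1/1152 = 5/1152
(3j)²=1/1386 [(4 3 3; 0 1 -1)], sign=+1
⇒ 4πI² = 1/121
I = (-1)√(1/121/(4π)) = -0.02564498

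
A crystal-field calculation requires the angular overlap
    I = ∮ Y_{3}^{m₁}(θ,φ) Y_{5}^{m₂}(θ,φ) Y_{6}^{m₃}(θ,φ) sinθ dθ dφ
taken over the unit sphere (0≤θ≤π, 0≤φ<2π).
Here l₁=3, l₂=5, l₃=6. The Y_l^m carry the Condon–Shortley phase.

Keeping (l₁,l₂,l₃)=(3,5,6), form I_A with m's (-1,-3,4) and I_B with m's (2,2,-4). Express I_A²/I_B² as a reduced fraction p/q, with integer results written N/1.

5/3

Shared (l₁,l₂,l₃)=(3,5,6): N and (l;000)² cancel in I_A²/I_B².
A: Δ = 2!·4!·8!/15! = 1/675675; Racah Σ t=0..2: t=0:+1/69120 t=1:−1/30240 t=2:+1/322560 = -1/64512; ⇒ 3j(3 5 6; -1 -3 4)² = 10/1001, sgn -1
B: Δ = 2!·4!·8!/15! = 1/675675; Racah Σ t=0..1: t=0:+1/60480 t=1:−1/34560 = -1/80640; ⇒ 3j(3 5 6; 2 2 -4)² = 6/1001, sgn -1
I_A²/I_B² = (10/1001)/(6/1001) = 5/3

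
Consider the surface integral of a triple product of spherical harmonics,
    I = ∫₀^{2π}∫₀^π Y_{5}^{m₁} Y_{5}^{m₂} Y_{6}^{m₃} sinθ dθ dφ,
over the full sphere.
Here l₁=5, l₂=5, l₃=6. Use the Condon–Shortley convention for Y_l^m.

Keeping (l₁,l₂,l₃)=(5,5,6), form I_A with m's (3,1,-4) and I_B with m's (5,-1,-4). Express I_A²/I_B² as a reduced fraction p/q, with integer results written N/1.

Same 5,5,6: normalisation and zero-m 3j drop out of the ratio.
A: Δ: 4! 6! 6! / 17! → 1/28588560; sum: t=0:+1/829440 t=1:−1/86400 t=2:+1/138240 = -13/4147200; 3j²(5 5 6; 3 1 -4) = Δ·Π!·Σ² = 13/3740  (sign -1)
B: Δ: 4! 6! 6! / 17! → 1/28588560; sum: t=0:+1/829440 = 1/829440; 3j²(5 5 6; 5 -1 -4) = Δ·Π!·Σ² = 225/9724  (sign +1)
I_A²/I_B² = (13/3740)/(225/9724) = 169/1125

169/1125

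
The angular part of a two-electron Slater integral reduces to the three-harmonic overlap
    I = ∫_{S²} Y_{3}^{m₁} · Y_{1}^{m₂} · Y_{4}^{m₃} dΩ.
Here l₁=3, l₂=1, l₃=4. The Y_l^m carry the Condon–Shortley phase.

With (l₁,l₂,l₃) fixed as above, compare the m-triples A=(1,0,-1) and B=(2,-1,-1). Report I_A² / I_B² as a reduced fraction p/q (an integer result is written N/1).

5/1

l's match ⇒ only the (l;m) 3-j factors differ between A and B.
A: triangle coeff Δ(3,1,4) = 1/252; Σ_t [0,0]: t=0:+1/48 = 1/48; (3j)²=5/84 [(3 1 4; 1 0 -1)], sign=-1
B: triangle coeff Δ(3,1,4) = 1/252; Σ_t [0,0]: t=0:+1/240 = 1/240; (3j)²=1/84 [(3 1 4; 2 -1 -1)], sign=-1
I_A²/I_B² = (5/84)/(1/84) = 5/1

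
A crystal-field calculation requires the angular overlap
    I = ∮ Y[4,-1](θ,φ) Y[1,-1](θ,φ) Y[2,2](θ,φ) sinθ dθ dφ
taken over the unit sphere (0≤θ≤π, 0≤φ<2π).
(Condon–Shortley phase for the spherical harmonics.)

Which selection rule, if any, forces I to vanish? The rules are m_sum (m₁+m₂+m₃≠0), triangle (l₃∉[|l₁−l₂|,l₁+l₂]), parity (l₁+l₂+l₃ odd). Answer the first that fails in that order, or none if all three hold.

Σmᵢ = 0  ✓
l₃∈[|l₁−l₂|,l₁+l₂]=[3,5], have l₃=2  ✗
Σlᵢ = 7 ⇒ odd

triangle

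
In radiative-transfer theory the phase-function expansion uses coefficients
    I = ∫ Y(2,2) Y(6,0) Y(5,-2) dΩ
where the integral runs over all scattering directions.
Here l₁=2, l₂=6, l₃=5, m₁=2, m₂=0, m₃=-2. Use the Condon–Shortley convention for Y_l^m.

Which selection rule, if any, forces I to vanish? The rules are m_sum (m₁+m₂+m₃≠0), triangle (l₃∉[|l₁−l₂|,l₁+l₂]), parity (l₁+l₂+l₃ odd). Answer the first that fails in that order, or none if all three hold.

parity

Σmᵢ = 0  ✓
l₃∈[|l₁−l₂|,l₁+l₂]=[4,8], have l₃=5  ✓
Σlᵢ = 13 ⇒ odd  ✗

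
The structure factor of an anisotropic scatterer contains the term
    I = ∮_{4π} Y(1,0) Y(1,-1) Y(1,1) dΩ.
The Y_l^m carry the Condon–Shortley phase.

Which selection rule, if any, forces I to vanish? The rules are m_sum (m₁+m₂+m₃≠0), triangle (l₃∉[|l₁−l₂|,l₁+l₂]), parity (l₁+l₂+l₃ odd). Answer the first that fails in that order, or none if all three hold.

parity

m₁+m₂+m₃ = 0 − 1 + 1 = 0  ✓
triangle: |1−1|=0 ≤ l₃=1 ≤ 1+1=2  ✓
parity: l₁+l₂+l₃ = 3 is odd  ✗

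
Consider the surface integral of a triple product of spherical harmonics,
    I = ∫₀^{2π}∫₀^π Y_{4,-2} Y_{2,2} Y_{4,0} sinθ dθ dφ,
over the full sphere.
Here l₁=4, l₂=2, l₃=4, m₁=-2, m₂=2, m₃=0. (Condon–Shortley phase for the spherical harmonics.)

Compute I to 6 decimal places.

Checks pass: Σm=0; 10 even; l₃=4∈[2,6].
(2·4+1)(2·2+1)(2·4+1) = 405
Δ: 2! 6! 2! / 11! → 1/13860
sum: t=0:+1/192 t=1:−1/36 t=2:+1/192 = -5/288
3j²(4 2 4; 0 0 0) = Δ·Π!·Σ² = 20/693  (sign -1)
sum: t=2:+1/192 = 1/192
3j²(4 2 4; -2 2 0) = Δ·Π!·Σ² = 3/77  (sign +1)
combine: 4πI² = 405·20/693·3/77 = 2700/5929
take √, sign -1: I = -0.19036462

-0.190365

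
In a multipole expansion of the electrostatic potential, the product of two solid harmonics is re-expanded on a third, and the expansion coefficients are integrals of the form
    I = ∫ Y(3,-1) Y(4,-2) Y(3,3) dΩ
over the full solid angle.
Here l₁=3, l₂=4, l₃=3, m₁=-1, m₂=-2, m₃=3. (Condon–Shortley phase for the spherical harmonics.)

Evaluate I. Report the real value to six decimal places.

-0.188451

Checks pass: Σm=0; 10 even; l₃=3∈[1,7].
(2·3+1)(2·4+1)(2·3+1) = 441
Δ: 4! 2! 4! / 11! → 1/34650
sum: t=1:−1/72 t=2:+1/16 t=3:−1/72 = 5/144
3j²(3 4 3; 0 0 0) = Δ·Π!·Σ² = 2/77  (sign -1)
sum: t=2:+1/192 = 1/192
3j²(3 4 3; -1 -2 3) = Δ·Π!·Σ² = 3/77  (sign +1)
combine: 4πI² = 441·2/77·3/77 = 54/121
take √, sign -1: I = -0.18845135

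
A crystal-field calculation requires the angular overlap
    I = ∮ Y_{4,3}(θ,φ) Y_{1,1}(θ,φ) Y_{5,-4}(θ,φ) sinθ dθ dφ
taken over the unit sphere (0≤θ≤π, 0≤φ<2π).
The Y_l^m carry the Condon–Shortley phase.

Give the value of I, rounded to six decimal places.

Rules hold: Σm=0, L=10 even, 3≤5≤5.
N = 9·3·11 = 297
Δ = 0!·8!·2!/11! = 1/495
Racah Σ t=0..0: t=0:+1/576 = 1/576
⇒ 3j(4 1 5; 0 0 0)² = 5/99, sgn -1
Racah Σ t=0..0: t=0:+1/10080 = 1/10080
⇒ 3j(4 1 5; 3 1 -4)² = 4/55, sgn -1
4πI² = N·(3j₀)²·(3jₘ)² = 12/11
I = +1·√(1.09091/4π) = 0.29463840

0.294638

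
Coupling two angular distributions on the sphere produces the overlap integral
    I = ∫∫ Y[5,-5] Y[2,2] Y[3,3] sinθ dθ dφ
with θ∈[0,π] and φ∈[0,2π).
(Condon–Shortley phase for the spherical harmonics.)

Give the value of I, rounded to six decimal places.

Rules hold: Σm=0, L=10 even, 3≤3≤7.
N = 11·5·7 = 385
Δ = 4!·6!·0!/11! = 1/2310
Racah Σ t=2..2: t=2:+1/144 = 1/144
⇒ 3j(5 2 3; 0 0 0)² = 10/231, sgn -1
Racah Σ t=4..4: t=4:+1/17280 = 1/17280
⇒ 3j(5 2 3; -5 2 3)² = 1/11, sgn +1
4πI² = N·(3j₀)²·(3jₘ)² = 50/33
I = -1·√(1.51515/4π) = -0.34723469

-0.347235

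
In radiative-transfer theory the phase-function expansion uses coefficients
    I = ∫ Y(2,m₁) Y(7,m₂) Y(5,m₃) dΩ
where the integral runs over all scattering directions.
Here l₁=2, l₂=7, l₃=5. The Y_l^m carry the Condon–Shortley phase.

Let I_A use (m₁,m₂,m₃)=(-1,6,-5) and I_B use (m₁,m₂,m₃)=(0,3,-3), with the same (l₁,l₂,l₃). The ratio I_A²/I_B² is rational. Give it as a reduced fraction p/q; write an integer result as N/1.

Same 2,7,5: normalisation and zero-m 3j drop out of the ratio.
A: Δ: 4! 0! 10! / 15! → 1/15015; sum: t=3:−1/21772800 = -1/21772800; 3j²(2 7 5; -1 6 -5) = Δ·Π!·Σ² = 2/105  (sign -1)
B: Δ: 4! 0! 10! / 15! → 1/15015; sum: t=2:+1/322560 = 1/322560; 3j²(2 7 5; 0 3 -3) = Δ·Π!·Σ² = 18/1001  (sign +1)
I_A²/I_B² = (2/105)/(18/1001) = 143/135

143/135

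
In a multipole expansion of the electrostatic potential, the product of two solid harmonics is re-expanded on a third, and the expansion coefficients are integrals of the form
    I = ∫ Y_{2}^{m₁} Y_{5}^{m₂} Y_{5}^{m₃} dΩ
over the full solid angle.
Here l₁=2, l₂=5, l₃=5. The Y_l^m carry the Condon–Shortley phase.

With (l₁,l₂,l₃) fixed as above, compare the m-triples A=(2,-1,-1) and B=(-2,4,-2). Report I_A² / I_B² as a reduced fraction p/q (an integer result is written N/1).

l's match ⇒ only the (l;m) 3-j factors differ between A and B.
A: triangle coeff Δ(2,5,5) = 1/38610; Σ_t [0,0]: t=0:+1/2304 = 1/2304; (3j)²=5/143 [(2 5 5; 2 -1 -1)], sign=+1
B: triangle coeff Δ(2,5,5) = 1/38610; Σ_t [2,2]: t=2:+1/20160 = 1/20160; (3j)²=12/715 [(2 5 5; -2 4 -2)], sign=-1
I_A²/I_B² = (5/143)/(12/715) = 25/12

25/12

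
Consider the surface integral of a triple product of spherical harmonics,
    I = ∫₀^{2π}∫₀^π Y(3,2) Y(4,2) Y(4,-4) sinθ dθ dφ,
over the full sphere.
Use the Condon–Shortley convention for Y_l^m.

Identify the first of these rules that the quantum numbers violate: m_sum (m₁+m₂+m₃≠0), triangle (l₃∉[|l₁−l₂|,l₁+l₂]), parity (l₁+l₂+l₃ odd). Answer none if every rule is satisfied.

parity

Σmᵢ = 0  ✓
l₃∈[|l₁−l₂|,l₁+l₂]=[1,7], have l₃=4  ✓
Σlᵢ = 11 ⇒ odd  ✗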